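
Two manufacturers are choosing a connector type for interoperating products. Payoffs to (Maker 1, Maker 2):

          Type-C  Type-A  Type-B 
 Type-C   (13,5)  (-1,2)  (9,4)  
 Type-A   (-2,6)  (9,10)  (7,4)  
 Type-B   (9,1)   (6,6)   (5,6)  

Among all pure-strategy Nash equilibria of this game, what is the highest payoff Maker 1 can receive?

13

Both Type-C is a pure NE (Maker 1: 13 ≥ 9; Maker 2: 5 ≥ 4). Maker 1 gets 13.
Both Type-A is a pure NE (Maker 1: 9 ≥ 6; Maker 2: 10 ≥ 6). Maker 1 gets 9.
Every other cell has a profitable deviation for at least one player. Highest of {13, 9} is 13.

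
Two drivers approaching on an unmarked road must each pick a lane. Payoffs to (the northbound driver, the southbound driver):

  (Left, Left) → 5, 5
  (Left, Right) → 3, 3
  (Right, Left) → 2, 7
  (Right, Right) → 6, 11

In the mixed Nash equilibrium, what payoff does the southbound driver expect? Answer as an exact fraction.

17/3

The northbound driver mixes with probability p on Left, chosen so the southbound driver is indifferent: 5p + 7(1−p) = 3p + 11(1−p) gives p = 2/3.
The southbound driver's expected payoff is 5·2/3 + 7·1/3 = 17/3.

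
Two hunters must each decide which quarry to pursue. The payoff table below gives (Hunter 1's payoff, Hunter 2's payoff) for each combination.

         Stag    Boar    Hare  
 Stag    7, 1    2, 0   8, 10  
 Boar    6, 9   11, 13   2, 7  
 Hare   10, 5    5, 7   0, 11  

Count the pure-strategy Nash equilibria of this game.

(Stag, Hare): Hunter 1 gets 8 (best alternative 2); Hunter 2 gets 10 (best alternative 1). Neither deviates — NE.
Both Boar: Hunter 1 gets 11 (best alternative 5); Hunter 2 gets 13 (best alternative 9). Neither deviates — NE.
Both Stag is not a NE: Hunter 1 would switch to Hare (10 > 7).
No other cell survives both best-response checks, so there are 2 pure NE.

2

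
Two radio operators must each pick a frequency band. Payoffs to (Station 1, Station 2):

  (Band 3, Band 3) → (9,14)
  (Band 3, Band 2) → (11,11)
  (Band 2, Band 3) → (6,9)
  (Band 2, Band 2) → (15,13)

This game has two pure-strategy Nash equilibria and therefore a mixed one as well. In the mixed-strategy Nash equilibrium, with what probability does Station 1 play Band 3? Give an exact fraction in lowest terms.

4/7

Station 1's mix p on Band 3 must make Station 2 indifferent between Band 3 and Band 2.
Station 2's payoff from Band 3: 14p + 9(1−p). From Band 2: 11p + 13(1−p).
Set equal: 3p = 4(1−p) → p = 4/7.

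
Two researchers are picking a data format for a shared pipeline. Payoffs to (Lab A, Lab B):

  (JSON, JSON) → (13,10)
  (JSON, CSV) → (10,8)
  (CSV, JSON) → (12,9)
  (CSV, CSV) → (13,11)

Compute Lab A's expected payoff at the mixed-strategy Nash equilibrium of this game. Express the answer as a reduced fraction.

49/4

Lab B mixes with probability q on JSON, chosen so Lab A is indifferent: 13q + 10(1−q) = 12q + 13(1−q) gives q = 3/4.
Lab A's expected payoff (from either row, since indifferent) is 13·3/4 + 10·1/4 = 49/4.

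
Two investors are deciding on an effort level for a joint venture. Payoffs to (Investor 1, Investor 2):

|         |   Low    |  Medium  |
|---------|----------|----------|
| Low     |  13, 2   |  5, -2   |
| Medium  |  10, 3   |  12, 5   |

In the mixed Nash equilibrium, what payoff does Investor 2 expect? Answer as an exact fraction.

8/3

Investor 1 mixes with probability p on Low, chosen so Investor 2 is indifferent: 2p + 3(1−p) = (-2)p + 5(1−p) gives p = 1/3.
Investor 2's expected payoff is 2·1/3 + 3·2/3 = 8/3.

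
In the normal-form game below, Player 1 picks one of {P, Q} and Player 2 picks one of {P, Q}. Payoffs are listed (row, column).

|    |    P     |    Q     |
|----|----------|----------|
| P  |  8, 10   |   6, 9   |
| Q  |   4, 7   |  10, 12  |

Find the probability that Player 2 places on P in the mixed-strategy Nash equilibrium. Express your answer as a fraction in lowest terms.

1/2

Player 2's mix q on P must make Player 1 indifferent between P and Q.
Player 1's payoff from P: 8q + 6(1−q). From Q: 4q + 10(1−q).
Set equal: 4q = 4(1−q) → q = 4/8 = 1/2.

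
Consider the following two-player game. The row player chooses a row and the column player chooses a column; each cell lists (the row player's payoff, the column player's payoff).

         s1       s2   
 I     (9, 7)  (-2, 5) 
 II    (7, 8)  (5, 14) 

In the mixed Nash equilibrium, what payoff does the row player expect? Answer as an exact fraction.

59/9

The column player mixes with probability q on s1, chosen so the row player is indifferent: 9q + (-2)(1−q) = 7q + 5(1−q) gives q = 7/9.
The row player's expected payoff (from either row, since indifferent) is 9·7/9 + (-2)·2/9 = 59/9.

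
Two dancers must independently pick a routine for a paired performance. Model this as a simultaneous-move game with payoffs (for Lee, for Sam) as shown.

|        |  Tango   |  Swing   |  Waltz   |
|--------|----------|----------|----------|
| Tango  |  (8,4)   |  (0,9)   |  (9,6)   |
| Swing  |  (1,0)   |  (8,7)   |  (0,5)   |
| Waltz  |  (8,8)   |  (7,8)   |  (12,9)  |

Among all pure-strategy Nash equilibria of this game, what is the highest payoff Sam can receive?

Both Swing is a pure NE (Lee: 8 ≥ 7; Sam: 7 ≥ 5). Sam gets 7.
Both Waltz is a pure NE (Lee: 12 ≥ 9; Sam: 9 ≥ 8). Sam gets 9.
Every other cell has a profitable deviation for at least one player. Highest of {7, 9} is 9.

9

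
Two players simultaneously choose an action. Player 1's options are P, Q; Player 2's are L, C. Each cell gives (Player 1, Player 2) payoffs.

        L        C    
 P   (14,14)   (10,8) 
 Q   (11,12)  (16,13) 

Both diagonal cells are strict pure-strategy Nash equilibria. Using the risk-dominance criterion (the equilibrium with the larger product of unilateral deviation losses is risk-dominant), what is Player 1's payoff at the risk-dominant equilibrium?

At (P, L): Player 1 loses 14 − 11 = 3 by deviating; Player 2 loses 14 − 8 = 6. Product = 3·6 = 18.
At (Q, C): Player 1 loses 16 − 10 = 6 by deviating; Player 2 loses 13 − 12 = 1. Product = 6·1 = 6.
18 > 6, so (P, L) is risk-dominant. Player 1's payoff there is 14.

14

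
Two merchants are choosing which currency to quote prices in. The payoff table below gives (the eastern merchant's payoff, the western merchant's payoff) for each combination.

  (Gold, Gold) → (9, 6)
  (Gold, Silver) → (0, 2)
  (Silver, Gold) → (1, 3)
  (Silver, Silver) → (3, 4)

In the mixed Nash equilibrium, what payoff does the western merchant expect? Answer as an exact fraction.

The eastern merchant mixes with probability p on Gold, chosen so the western merchant is indifferent: 6p + 3(1−p) = 2p + 4(1−p) gives p = 1/5.
The western merchant's expected payoff is 6·1/5 + 3·4/5 = 18/5.

18/5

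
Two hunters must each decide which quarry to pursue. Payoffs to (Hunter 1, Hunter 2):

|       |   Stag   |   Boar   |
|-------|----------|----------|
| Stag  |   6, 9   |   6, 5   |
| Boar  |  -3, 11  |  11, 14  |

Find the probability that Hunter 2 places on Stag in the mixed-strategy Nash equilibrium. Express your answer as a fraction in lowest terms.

5/14

Hunter 2's mix q on Stag must make Hunter 1 indifferent between Stag and Boar.
Hunter 1's payoff from Stag: 6q + 6(1−q). From Boar: (-3)q + 11(1−q).
Set equal: 9q = 5(1−q) → q = 5/14.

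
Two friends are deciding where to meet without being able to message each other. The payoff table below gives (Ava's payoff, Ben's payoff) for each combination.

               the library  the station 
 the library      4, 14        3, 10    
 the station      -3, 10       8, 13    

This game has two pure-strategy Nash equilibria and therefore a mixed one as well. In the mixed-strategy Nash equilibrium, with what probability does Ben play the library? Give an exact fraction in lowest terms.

5/12

Ben's mix q on the library must make Ava indifferent between the library and the station.
Ava's payoff from the library: 4q + 3(1−q). From the station: (-3)q + 8(1−q).
Set equal: 7q = 5(1−q) → q = 5/12.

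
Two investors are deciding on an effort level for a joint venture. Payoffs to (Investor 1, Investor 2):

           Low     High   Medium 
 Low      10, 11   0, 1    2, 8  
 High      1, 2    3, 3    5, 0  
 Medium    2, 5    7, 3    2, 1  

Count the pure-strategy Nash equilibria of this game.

Both Low: Investor 1 gets 10 (best alternative 2); Investor 2 gets 11 (best alternative 8). Neither deviates — NE.
Both Medium is not a NE: Investor 1 would switch to High (5 > 2).
No other cell survives both best-response checks, so there is 1 pure NE.

1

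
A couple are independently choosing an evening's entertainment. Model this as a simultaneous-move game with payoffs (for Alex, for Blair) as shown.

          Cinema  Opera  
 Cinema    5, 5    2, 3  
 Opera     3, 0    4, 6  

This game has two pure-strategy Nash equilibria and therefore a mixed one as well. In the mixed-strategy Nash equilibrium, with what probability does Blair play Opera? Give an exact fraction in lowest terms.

Blair's mix q on Cinema must make Alex indifferent between Cinema and Opera.
Alex's payoff from Cinema: 5q + 2(1−q). From Opera: 3q + 4(1−q).
Set equal: 2q = 2(1−q) → q = 2/4 = 1/2.
Probability on Opera is 1 − 1/2 = 1/2.

1/2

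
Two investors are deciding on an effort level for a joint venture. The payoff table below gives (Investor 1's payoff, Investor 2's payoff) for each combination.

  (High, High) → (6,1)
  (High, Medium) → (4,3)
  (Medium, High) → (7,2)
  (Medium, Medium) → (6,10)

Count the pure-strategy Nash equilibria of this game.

Both Medium: Investor 1 gets 6 (best alternative 4); Investor 2 gets 10 (best alternative 2). Neither deviates — NE.
Both High is not a NE: Investor 1 would switch to Medium (7 > 6).
No other cell survives both best-response checks, so there is 1 pure NE.

1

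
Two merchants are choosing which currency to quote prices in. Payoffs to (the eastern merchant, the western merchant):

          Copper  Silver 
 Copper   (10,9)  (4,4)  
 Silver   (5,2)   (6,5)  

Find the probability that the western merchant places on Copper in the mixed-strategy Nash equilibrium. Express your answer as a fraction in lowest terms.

The western merchant's mix q on Copper must make the eastern merchant indifferent between Copper and Silver.
The eastern merchant's payoff from Copper: 10q + 4(1−q). From Silver: 5q + 6(1−q).
Set equal: 5q = 2(1−q) → q = 2/7.

2/7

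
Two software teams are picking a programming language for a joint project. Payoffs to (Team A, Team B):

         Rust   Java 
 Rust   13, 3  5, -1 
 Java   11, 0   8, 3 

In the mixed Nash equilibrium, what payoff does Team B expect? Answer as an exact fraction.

Team A mixes with probability p on Rust, chosen so Team B is indifferent: 3p + 0(1−p) = (-1)p + 3(1−p) gives p = 3/7.
Team B's expected payoff is 3·3/7 + 0·4/7 = 9/7.

9/7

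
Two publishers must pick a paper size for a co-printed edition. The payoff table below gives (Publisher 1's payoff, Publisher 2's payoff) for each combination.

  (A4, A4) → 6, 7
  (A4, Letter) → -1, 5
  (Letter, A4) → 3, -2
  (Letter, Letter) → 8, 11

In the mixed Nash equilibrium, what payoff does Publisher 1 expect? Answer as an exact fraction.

17/4

Publisher 2 mixes with probability q on A4, chosen so Publisher 1 is indifferent: 6q + (-1)(1−q) = 3q + 8(1−q) gives q = 3/4.
Publisher 1's expected payoff (from either row, since indifferent) is 6·3/4 + (-1)·1/4 = 17/4.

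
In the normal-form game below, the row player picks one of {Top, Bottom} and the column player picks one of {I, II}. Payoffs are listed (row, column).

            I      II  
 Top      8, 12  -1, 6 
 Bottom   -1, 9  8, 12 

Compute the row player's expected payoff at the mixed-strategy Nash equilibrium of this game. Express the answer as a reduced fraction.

The column player mixes with probability q on I, chosen so the row player is indifferent: 8q + (-1)(1−q) = (-1)q + 8(1−q) gives q = 1/2.
The row player's expected payoff (from either row, since indifferent) is 8·1/2 + (-1)·1/2 = 7/2.

7/2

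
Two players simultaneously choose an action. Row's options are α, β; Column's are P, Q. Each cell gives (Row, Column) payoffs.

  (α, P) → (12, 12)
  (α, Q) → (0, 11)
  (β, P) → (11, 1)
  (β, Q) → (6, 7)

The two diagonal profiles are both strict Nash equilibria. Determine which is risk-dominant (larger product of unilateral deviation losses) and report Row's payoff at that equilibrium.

At (α, P): Row loses 12 − 11 = 1 by deviating; Column loses 12 − 11 = 1. Product = 1·1 = 1.
At (β, Q): Row loses 6 − 0 = 6 by deviating; Column loses 7 − 1 = 6. Product = 6·6 = 36.
36 > 1, so (β, Q) is risk-dominant. Row's payoff there is 6.

6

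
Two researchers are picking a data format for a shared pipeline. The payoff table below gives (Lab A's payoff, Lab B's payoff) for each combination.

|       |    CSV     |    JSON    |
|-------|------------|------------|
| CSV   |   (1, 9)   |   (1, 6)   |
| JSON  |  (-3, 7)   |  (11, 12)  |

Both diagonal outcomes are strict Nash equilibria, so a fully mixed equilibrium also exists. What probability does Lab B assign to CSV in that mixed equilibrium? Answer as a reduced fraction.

5/7

Lab B's mix q on CSV must make Lab A indifferent between CSV and JSON.
Lab A's payoff from CSV: 1q + 1(1−q). From JSON: (-3)q + 11(1−q).
Set equal: 4q = 10(1−q) → q = 10/14 = 5/7.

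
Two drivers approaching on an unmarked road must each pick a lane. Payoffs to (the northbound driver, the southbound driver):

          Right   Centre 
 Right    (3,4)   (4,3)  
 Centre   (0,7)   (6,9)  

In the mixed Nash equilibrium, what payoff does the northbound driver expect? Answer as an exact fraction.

The southbound driver mixes with probability q on Right, chosen so the northbound driver is indifferent: 3q + 4(1−q) = 0q + 6(1−q) gives q = 2/5.
The northbound driver's expected payoff (from either row, since indifferent) is 3·2/5 + 4·3/5 = 18/5.

18/5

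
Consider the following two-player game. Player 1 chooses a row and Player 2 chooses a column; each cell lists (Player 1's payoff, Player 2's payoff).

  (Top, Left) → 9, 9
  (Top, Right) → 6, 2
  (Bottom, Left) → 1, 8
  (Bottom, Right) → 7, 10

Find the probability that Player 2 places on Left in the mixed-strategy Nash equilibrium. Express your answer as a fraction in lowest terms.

1/9

Player 2's mix q on Left must make Player 1 indifferent between Top and Bottom.
Player 1's payoff from Top: 9q + 6(1−q). From Bottom: 1q + 7(1−q).
Set equal: 8q = 1(1−q) → q = 1/9.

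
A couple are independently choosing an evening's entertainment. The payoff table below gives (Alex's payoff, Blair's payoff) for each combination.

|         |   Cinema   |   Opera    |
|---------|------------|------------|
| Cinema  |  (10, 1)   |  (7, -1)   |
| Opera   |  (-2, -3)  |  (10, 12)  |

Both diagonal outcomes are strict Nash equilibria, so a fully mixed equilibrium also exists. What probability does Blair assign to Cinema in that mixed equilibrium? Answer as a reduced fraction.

Blair's mix q on Cinema must make Alex indifferent between Cinema and Opera.
Alex's payoff from Cinema: 10q + 7(1−q). From Opera: (-2)q + 10(1−q).
Set equal: 12q = 3(1−q) → q = 3/15 = 1/5.

1/5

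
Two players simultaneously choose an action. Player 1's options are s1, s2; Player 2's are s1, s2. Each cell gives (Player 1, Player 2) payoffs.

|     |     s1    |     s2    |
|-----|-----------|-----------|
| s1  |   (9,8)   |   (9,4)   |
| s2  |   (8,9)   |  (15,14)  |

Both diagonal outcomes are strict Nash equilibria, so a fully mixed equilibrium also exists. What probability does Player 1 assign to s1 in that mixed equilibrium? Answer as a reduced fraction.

Player 1's mix p on s1 must make Player 2 indifferent between s1 and s2.
Player 2's payoff from s1: 8p + 9(1−p). From s2: 4p + 14(1−p).
Set equal: 4p = 5(1−p) → p = 5/9.

5/9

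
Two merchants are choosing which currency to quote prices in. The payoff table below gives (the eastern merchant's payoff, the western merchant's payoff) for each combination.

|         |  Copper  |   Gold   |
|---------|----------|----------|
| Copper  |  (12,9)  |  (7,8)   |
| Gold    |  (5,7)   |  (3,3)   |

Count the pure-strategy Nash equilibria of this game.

1

Both Copper: the eastern merchant gets 12 (best alternative 5); the western merchant gets 9 (best alternative 8). Neither deviates — NE.
Both Gold is not a NE: the eastern merchant would switch to Copper (7 > 3).
No other cell survives both best-response checks, so there is 1 pure NE.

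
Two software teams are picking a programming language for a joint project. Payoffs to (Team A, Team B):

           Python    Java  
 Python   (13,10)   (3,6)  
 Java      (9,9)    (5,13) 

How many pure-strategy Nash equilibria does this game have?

Both Python: Team A gets 13 (best alternative 9); Team B gets 10 (best alternative 6). Neither deviates — NE.
Both Java: Team A gets 5 (best alternative 3); Team B gets 13 (best alternative 9). Neither deviates — NE.
(Python, Java) is not a NE: Team A would switch to Java (5 > 3).
No other cell survives both best-response checks, so there are 2 pure NE.

2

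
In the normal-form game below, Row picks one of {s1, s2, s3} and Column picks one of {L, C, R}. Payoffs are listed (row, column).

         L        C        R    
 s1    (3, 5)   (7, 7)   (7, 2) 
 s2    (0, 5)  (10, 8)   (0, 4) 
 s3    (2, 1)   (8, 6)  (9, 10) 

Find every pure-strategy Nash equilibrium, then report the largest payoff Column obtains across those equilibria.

(s2, C) is a pure NE (Row: 10 ≥ 8; Column: 8 ≥ 5). Column gets 8.
(s3, R) is a pure NE (Row: 9 ≥ 7; Column: 10 ≥ 6). Column gets 10.
Every other cell has a profitable deviation for at least one player. Highest of {8, 10} is 10.

10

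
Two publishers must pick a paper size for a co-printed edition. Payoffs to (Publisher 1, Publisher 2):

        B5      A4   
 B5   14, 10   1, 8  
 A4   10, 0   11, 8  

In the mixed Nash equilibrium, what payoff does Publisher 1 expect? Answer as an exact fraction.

72/7

Publisher 2 mixes with probability q on B5, chosen so Publisher 1 is indifferent: 14q + 1(1−q) = 10q + 11(1−q) gives q = 5/7.
Publisher 1's expected payoff (from either row, since indifferent) is 14·5/7 + 1·2/7 = 72/7.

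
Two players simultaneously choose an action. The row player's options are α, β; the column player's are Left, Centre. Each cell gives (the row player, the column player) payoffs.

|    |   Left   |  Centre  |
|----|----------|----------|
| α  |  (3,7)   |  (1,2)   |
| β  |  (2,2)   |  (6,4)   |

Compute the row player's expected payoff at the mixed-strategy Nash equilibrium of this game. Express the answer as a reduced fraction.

The column player mixes with probability q on Left, chosen so the row player is indifferent: 3q + 1(1−q) = 2q + 6(1−q) gives q = 5/6.
The row player's expected payoff (from either row, since indifferent) is 3·5/6 + 1·1/6 = 8/3.

8/3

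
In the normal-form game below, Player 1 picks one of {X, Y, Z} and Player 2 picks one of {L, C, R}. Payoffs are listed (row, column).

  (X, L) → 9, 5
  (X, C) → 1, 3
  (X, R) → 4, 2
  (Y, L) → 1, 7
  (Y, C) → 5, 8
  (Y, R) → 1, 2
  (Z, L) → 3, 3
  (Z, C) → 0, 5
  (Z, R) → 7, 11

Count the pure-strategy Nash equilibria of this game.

3

(X, L): Player 1 gets 9 (best alternative 3); Player 2 gets 5 (best alternative 3). Neither deviates — NE.
(Y, C): Player 1 gets 5 (best alternative 1); Player 2 gets 8 (best alternative 7). Neither deviates — NE.
(Z, R): Player 1 gets 7 (best alternative 4); Player 2 gets 11 (best alternative 5). Neither deviates — NE.
(Z, L) is not a NE: Player 1 would switch to X (9 > 3).
No other cell survives both best-response checks, so there are 3 pure NE.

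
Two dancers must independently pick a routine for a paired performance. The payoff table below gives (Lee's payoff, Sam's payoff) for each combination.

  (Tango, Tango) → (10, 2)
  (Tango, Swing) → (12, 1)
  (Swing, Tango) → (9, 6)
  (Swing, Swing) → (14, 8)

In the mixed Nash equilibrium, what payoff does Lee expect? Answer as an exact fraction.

32/3

Sam mixes with probability q on Tango, chosen so Lee is indifferent: 10q + 12(1−q) = 9q + 14(1−q) gives q = 2/3.
Lee's expected payoff (from either row, since indifferent) is 10·2/3 + 12·1/3 = 32/3.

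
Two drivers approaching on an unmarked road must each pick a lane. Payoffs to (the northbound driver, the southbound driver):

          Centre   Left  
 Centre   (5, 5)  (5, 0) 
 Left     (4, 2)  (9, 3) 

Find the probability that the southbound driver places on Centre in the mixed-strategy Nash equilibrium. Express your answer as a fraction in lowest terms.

The southbound driver's mix q on Centre must make the northbound driver indifferent between Centre and Left.
The northbound driver's payoff from Centre: 5q + 5(1−q). From Left: 4q + 9(1−q).
Set equal: 1q = 4(1−q) → q = 4/5.

4/5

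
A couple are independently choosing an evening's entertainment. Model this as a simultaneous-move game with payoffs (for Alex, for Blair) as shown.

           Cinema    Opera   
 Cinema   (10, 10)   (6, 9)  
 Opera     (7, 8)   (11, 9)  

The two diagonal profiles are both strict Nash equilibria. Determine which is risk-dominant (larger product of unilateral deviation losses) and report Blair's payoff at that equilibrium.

9

At both Cinema: Alex loses 10 − 7 = 3 by deviating; Blair loses 10 − 9 = 1. Product = 3·1 = 3.
At both Opera: Alex loses 11 − 6 = 5 by deviating; Blair loses 9 − 8 = 1. Product = 5·1 = 5.
5 > 3, so both Opera is risk-dominant. Blair's payoff there is 9.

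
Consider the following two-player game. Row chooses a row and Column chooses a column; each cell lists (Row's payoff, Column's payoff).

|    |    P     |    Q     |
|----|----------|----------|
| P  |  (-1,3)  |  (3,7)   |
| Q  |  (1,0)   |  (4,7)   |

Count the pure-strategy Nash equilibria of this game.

1

Both Q: Row gets 4 (best alternative 3); Column gets 7 (best alternative 0). Neither deviates — NE.
Both P is not a NE: Row would switch to Q (1 > -1).
No other cell survives both best-response checks, so there is 1 pure NE.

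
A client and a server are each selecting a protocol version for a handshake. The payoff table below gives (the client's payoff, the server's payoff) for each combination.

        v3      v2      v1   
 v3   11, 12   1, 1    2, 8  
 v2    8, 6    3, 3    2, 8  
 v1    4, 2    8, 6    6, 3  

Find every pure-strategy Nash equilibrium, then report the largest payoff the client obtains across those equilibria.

Both v3 is a pure NE (the client: 11 ≥ 8; the server: 12 ≥ 8). The client gets 11.
(v1, v2) is a pure NE (the client: 8 ≥ 3; the server: 6 ≥ 3). The client gets 8.
Every other cell has a profitable deviation for at least one player. Highest of {11, 8} is 11.

11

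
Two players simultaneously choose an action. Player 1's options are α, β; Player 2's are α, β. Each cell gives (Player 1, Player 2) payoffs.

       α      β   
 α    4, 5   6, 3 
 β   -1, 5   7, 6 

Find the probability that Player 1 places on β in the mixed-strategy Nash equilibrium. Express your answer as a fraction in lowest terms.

2/3

Player 1's mix p on α must make Player 2 indifferent between α and β.
Player 2's payoff from α: 5p + 5(1−p). From β: 3p + 6(1−p).
Set equal: 2p = 1(1−p) → p = 1/3.
Probability on β is 1 − 1/3 = 2/3.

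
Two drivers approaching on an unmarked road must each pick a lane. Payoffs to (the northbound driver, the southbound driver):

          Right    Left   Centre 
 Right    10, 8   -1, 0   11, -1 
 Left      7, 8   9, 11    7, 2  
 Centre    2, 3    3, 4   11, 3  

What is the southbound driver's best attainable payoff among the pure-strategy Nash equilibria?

11

Both Right is a pure NE (the northbound driver: 10 ≥ 7; the southbound driver: 8 ≥ 0). The southbound driver gets 8.
Both Left is a pure NE (the northbound driver: 9 ≥ 3; the southbound driver: 11 ≥ 8). The southbound driver gets 11.
Every other cell has a profitable deviation for at least one player. Highest of {8, 11} is 11.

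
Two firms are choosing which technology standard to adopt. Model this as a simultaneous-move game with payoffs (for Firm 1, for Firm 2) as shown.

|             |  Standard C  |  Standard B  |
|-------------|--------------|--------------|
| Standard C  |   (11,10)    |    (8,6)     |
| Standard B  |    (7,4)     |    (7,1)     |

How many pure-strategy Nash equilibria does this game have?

Both Standard C: Firm 1 gets 11 (best alternative 7); Firm 2 gets 10 (best alternative 6). Neither deviates — NE.
Both Standard B is not a NE: Firm 1 would switch to Standard C (8 > 7).
No other cell survives both best-response checks, so there is 1 pure NE.

1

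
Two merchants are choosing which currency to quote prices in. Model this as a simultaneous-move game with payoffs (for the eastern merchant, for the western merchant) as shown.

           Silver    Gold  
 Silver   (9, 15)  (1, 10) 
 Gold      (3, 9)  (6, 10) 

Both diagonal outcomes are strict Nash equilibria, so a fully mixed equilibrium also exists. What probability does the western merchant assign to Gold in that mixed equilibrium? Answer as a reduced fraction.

6/11

The western merchant's mix q on Silver must make the eastern merchant indifferent between Silver and Gold.
The eastern merchant's payoff from Silver: 9q + 1(1−q). From Gold: 3q + 6(1−q).
Set equal: 6q = 5(1−q) → q = 5/11.
Probability on Gold is 1 − 5/11 = 6/11.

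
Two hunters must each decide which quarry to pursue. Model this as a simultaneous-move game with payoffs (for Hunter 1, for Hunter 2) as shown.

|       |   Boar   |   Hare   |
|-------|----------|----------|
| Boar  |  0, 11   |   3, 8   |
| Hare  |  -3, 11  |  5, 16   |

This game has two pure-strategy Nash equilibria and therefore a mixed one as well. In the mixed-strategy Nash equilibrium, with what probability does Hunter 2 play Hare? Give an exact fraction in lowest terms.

Hunter 2's mix q on Boar must make Hunter 1 indifferent between Boar and Hare.
Hunter 1's payoff from Boar: 0q + 3(1−q). From Hare: (-3)q + 5(1−q).
Set equal: 3q = 2(1−q) → q = 2/5.
Probability on Hare is 1 − 2/5 = 3/5.

3/5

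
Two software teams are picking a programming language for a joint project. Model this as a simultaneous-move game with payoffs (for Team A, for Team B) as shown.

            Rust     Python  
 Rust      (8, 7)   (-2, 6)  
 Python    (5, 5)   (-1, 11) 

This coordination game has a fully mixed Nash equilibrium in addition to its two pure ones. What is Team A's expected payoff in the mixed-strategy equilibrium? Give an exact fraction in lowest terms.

1/2

Team B mixes with probability q on Rust, chosen so Team A is indifferent: 8q + (-2)(1−q) = 5q + (-1)(1−q) gives q = 1/4.
Team A's expected payoff (from either row, since indifferent) is 8·1/4 + (-2)·3/4 = 1/2.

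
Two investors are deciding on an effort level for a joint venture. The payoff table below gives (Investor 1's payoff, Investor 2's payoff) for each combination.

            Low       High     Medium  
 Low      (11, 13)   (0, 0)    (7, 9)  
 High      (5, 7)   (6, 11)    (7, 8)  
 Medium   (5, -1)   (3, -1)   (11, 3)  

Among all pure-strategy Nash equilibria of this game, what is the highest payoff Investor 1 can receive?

11

Both Low is a pure NE (Investor 1: 11 ≥ 5; Investor 2: 13 ≥ 9). Investor 1 gets 11.
Both High is a pure NE (Investor 1: 6 ≥ 3; Investor 2: 11 ≥ 8). Investor 1 gets 6.
Both Medium is a pure NE (Investor 1: 11 ≥ 7; Investor 2: 3 ≥ -1). Investor 1 gets 11.
Every other cell has a profitable deviation for at least one player. Highest of {11, 6, 11} is 11.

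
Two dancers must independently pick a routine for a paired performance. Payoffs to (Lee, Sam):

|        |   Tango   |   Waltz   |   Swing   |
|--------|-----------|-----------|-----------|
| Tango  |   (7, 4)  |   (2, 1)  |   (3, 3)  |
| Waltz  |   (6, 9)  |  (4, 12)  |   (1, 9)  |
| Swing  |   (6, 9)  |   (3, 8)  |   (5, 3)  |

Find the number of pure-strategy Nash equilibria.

Both Tango: Lee gets 7 (best alternative 6); Sam gets 4 (best alternative 3). Neither deviates — NE.
Both Waltz: Lee gets 4 (best alternative 3); Sam gets 12 (best alternative 9). Neither deviates — NE.
Both Swing is not a NE: Sam would switch to Tango (9 > 3).
No other cell survives both best-response checks, so there are 2 pure NE.

2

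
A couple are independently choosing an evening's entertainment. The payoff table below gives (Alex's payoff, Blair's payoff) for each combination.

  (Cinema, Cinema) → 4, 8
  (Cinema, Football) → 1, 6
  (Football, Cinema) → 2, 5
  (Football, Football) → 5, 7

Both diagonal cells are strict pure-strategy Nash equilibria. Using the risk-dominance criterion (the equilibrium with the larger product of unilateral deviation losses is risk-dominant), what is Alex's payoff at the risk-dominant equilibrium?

At both Cinema: Alex loses 4 − 2 = 2 by deviating; Blair loses 8 − 6 = 2. Product = 2·2 = 4.
At both Football: Alex loses 5 − 1 = 4 by deviating; Blair loses 7 − 5 = 2. Product = 4·2 = 8.
8 > 4, so both Football is risk-dominant. Alex's payoff there is 5.

5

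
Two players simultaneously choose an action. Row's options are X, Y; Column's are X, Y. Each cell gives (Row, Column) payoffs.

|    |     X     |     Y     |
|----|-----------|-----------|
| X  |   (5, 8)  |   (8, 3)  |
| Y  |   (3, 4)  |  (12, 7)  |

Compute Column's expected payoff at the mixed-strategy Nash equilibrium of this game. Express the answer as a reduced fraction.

11/2

Row mixes with probability p on X, chosen so Column is indifferent: 8p + 4(1−p) = 3p + 7(1−p) gives p = 3/8.
Column's expected payoff is 8·3/8 + 4·5/8 = 11/2.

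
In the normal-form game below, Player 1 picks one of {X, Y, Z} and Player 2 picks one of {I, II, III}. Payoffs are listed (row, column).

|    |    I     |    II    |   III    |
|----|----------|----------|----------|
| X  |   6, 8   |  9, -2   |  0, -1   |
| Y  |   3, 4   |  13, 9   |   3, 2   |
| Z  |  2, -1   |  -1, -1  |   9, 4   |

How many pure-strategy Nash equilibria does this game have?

3

(X, I): Player 1 gets 6 (best alternative 3); Player 2 gets 8 (best alternative -1). Neither deviates — NE.
(Y, II): Player 1 gets 13 (best alternative 9); Player 2 gets 9 (best alternative 4). Neither deviates — NE.
(Z, III): Player 1 gets 9 (best alternative 3); Player 2 gets 4 (best alternative -1). Neither deviates — NE.
(Y, III) is not a NE: Player 1 would switch to Z (9 > 3).
No other cell survives both best-response checks, so there are 3 pure NE.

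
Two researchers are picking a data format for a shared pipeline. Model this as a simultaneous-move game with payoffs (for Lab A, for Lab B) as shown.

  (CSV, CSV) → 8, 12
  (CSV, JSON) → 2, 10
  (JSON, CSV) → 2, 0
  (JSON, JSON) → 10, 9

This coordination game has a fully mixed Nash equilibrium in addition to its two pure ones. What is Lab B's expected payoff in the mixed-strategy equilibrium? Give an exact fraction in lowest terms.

108/11

Lab A mixes with probability p on CSV, chosen so Lab B is indifferent: 12p + 0(1−p) = 10p + 9(1−p) gives p = 9/11.
Lab B's expected payoff is 12·9/11 + 0·2/11 = 108/11.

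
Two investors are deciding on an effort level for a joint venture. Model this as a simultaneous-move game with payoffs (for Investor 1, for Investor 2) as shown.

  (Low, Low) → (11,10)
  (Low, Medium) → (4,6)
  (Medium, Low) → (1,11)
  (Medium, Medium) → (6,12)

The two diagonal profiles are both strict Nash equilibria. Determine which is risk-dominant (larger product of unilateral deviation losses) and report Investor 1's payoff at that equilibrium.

11

At both Low: Investor 1 loses 11 − 1 = 10 by deviating; Investor 2 loses 10 − 6 = 4. Product = 10·4 = 40.
At both Medium: Investor 1 loses 6 − 4 = 2 by deviating; Investor 2 loses 12 − 11 = 1. Product = 2·1 = 2.
40 > 2, so both Low is risk-dominant. Investor 1's payoff there is 11.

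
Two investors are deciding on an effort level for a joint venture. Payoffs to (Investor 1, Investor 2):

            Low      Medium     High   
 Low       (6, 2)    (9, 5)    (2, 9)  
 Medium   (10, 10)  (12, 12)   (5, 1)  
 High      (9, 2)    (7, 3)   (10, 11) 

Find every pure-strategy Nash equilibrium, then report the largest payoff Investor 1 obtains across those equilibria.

Both Medium is a pure NE (Investor 1: 12 ≥ 9; Investor 2: 12 ≥ 10). Investor 1 gets 12.
Both High is a pure NE (Investor 1: 10 ≥ 5; Investor 2: 11 ≥ 3). Investor 1 gets 10.
Every other cell has a profitable deviation for at least one player. Highest of {12, 10} is 12.

12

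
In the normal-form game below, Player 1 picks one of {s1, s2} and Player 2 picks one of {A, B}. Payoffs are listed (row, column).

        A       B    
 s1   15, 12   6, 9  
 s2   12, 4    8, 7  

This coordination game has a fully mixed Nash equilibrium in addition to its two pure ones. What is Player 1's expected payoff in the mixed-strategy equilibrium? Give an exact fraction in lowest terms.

Player 2 mixes with probability q on A, chosen so Player 1 is indifferent: 15q + 6(1−q) = 12q + 8(1−q) gives q = 2/5.
Player 1's expected payoff (from either row, since indifferent) is 15·2/5 + 6·3/5 = 48/5.

48/5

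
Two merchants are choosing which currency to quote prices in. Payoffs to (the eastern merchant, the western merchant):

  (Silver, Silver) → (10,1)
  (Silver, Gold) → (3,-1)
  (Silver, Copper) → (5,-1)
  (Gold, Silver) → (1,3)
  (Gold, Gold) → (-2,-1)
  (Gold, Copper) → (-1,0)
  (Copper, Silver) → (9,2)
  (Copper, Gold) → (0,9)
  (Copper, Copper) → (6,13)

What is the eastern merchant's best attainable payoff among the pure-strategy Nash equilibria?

Both Silver is a pure NE (the eastern merchant: 10 ≥ 9; the western merchant: 1 ≥ -1). The eastern merchant gets 10.
Both Copper is a pure NE (the eastern merchant: 6 ≥ 5; the western merchant: 13 ≥ 9). The eastern merchant gets 6.
Every other cell has a profitable deviation for at least one player. Highest of {10, 6} is 10.

10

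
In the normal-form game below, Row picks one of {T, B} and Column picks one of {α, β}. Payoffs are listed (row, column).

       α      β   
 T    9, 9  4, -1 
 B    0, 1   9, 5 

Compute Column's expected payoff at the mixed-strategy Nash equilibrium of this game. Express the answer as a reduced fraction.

Row mixes with probability p on T, chosen so Column is indifferent: 9p + 1(1−p) = (-1)p + 5(1−p) gives p = 2/7.
Column's expected payoff is 9·2/7 + 1·5/7 = 23/7.

23/7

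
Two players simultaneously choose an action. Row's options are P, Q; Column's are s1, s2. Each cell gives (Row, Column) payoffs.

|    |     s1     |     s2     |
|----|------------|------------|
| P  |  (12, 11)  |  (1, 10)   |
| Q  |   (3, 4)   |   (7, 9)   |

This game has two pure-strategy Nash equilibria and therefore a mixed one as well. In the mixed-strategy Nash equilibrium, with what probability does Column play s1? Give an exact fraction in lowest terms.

2/5

Column's mix q on s1 must make Row indifferent between P and Q.
Row's payoff from P: 12q + 1(1−q). From Q: 3q + 7(1−q).
Set equal: 9q = 6(1−q) → q = 6/15 = 2/5.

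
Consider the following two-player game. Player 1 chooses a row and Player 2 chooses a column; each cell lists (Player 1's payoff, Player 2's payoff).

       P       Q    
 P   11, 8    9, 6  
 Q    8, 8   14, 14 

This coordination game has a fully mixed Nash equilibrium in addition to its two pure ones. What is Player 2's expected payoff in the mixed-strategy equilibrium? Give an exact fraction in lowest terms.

8

Player 1 mixes with probability p on P, chosen so Player 2 is indifferent: 8p + 8(1−p) = 6p + 14(1−p) gives p = 3/4.
Player 2's expected payoff is 8·3/4 + 8·1/4 = 8.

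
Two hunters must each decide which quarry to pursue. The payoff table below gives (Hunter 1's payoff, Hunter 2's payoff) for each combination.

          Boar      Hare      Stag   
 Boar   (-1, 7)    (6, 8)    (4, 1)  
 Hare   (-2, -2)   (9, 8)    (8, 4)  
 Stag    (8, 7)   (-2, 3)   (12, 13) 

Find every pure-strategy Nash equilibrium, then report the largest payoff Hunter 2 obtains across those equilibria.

Both Hare is a pure NE (Hunter 1: 9 ≥ 6; Hunter 2: 8 ≥ 4). Hunter 2 gets 8.
Both Stag is a pure NE (Hunter 1: 12 ≥ 8; Hunter 2: 13 ≥ 7). Hunter 2 gets 13.
Every other cell has a profitable deviation for at least one player. Highest of {8, 13} is 13.

13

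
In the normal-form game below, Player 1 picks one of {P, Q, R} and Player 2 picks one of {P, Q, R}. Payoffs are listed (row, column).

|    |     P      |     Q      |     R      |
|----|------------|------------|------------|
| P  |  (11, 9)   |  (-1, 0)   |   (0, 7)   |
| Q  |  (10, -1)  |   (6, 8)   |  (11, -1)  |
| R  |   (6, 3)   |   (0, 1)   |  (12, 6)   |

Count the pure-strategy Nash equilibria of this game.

Both P: Player 1 gets 11 (best alternative 10); Player 2 gets 9 (best alternative 7). Neither deviates — NE.
Both Q: Player 1 gets 6 (best alternative 0); Player 2 gets 8 (best alternative -1). Neither deviates — NE.
Both R: Player 1 gets 12 (best alternative 11); Player 2 gets 6 (best alternative 3). Neither deviates — NE.
(P, Q) is not a NE: Player 1 would switch to Q (6 > -1).
No other cell survives both best-response checks, so there are 3 pure NE.

3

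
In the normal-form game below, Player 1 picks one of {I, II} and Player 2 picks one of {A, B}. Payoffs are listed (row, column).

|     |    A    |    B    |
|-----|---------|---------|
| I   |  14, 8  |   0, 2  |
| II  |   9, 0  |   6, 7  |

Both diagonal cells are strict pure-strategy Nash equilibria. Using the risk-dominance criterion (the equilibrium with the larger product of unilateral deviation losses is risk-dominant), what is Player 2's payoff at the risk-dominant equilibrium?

At (I, A): Player 1 loses 14 − 9 = 5 by deviating; Player 2 loses 8 − 2 = 6. Product = 5·6 = 30.
At (II, B): Player 1 loses 6 − 0 = 6 by deviating; Player 2 loses 7 − 0 = 7. Product = 6·7 = 42.
42 > 30, so (II, B) is risk-dominant. Player 2's payoff there is 7.

7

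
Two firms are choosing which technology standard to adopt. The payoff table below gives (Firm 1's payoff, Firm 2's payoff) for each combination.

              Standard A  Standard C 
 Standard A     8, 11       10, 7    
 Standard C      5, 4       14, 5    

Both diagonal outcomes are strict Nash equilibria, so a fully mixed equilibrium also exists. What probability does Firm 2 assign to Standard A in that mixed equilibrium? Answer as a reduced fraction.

4/7

Firm 2's mix q on Standard A must make Firm 1 indifferent between Standard A and Standard C.
Firm 1's payoff from Standard A: 8q + 10(1−q). From Standard C: 5q + 14(1−q).
Set equal: 3q = 4(1−q) → q = 4/7.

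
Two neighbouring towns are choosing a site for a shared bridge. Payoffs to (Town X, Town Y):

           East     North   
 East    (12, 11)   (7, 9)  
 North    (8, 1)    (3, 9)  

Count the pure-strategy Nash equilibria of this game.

Both East: Town X gets 12 (best alternative 8); Town Y gets 11 (best alternative 9). Neither deviates — NE.
Both North is not a NE: Town X would switch to East (7 > 3).
No other cell survives both best-response checks, so there is 1 pure NE.

1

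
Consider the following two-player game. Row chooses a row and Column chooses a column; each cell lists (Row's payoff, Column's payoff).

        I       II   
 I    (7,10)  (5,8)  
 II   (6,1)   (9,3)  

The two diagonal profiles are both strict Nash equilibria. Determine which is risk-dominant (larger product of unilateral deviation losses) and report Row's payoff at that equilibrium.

At both I: Row loses 7 − 6 = 1 by deviating; Column loses 10 − 8 = 2. Product = 1·2 = 2.
At both II: Row loses 9 − 5 = 4 by deviating; Column loses 3 − 1 = 2. Product = 4·2 = 8.
8 > 2, so both II is risk-dominant. Row's payoff there is 9.

9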